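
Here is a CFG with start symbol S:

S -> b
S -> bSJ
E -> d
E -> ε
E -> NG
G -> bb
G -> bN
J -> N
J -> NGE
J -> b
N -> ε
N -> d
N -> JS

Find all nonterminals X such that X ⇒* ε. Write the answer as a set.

{E, J, N}

Directly nullable (have an ε-rule): {E, N}.
J is nullable via J -> N (every symbol on the right is already known nullable).
Not nullable: G, S — each has a terminal in every rule's right-hand side or depends on a non-nullable symbol.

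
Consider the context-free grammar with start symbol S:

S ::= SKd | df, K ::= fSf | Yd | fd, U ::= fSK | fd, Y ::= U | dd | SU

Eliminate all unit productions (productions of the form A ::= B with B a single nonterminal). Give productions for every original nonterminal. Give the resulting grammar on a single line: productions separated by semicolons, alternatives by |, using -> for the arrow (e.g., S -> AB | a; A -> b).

Unit productions: Y->U.
Unit pairs (A ⇒* B via units): (Y,U).
S: inherits non-unit rules of {S} → SKd | df.
K: inherits non-unit rules of {K} → Yd | fSf | fd.
U: inherits non-unit rules of {U} → fSK | fd.
Y: inherits non-unit rules of {U, Y} → SU | dd | fSK | fd.

S -> df | SKd; K -> Yd | fd | fSf; U -> fd | fSK; Y -> SU | dd | fd | fSK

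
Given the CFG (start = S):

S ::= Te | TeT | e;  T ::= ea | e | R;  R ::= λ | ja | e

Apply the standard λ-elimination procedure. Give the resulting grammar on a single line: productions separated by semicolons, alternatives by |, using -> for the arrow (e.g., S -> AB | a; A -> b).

Nullable set: {R, T}.
S -> Te: T nullable, giving Te | e.
S -> TeT: T, T nullable, giving Te | TeT | e | eT.
Drop R -> λ.
T -> R: R nullable, giving R.
Unchanged (no nullable symbols): S -> e; R -> e; R -> ja; T -> e; T -> ea.

S -> e | Te | eT | TeT; R -> e | ja; T -> R | e | ea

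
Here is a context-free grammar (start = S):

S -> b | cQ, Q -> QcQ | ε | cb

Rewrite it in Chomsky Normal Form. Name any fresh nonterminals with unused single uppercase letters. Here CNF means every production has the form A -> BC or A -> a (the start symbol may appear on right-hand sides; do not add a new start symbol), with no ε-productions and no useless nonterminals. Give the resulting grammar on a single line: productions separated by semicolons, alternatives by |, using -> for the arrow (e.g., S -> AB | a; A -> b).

S -> b | c | AQ; A -> c; B -> b; C -> AQ; Q -> c | AB | AQ | QA | QC

Nullable: {Q}; after ε-elimination: S -> b | c | cQ; Q -> c | Qc | cQ | cb | QcQ.
No unit productions to eliminate.
TERM: introduce B -> b, A -> c and substitute in every rule of length ≥2.
BIN: Q -> QAQ becomes Q -> QC, C -> AQ.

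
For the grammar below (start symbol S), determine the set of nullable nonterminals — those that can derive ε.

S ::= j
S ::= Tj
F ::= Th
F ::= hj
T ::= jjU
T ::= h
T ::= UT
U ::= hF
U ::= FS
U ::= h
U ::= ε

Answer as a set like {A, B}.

{U}

Directly nullable (have an ε-rule): {U}.
Not nullable: F, S, T — each has a terminal in every rule's right-hand side or depends on a non-nullable symbol.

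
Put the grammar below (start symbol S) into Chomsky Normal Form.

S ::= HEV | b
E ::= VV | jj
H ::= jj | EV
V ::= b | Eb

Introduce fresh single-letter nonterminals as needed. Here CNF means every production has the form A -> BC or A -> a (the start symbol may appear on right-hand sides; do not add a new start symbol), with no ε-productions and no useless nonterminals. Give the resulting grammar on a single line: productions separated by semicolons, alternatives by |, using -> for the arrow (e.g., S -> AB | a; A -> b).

S -> b | HC; A -> j; B -> b; C -> EV; E -> AA | VV; H -> AA | EV; V -> b | EB

No ε-productions.
No unit productions to eliminate.
TERM: introduce B -> b, A -> j and substitute in every rule of length ≥2.
BIN: S -> HEV becomes S -> HC, C -> EV.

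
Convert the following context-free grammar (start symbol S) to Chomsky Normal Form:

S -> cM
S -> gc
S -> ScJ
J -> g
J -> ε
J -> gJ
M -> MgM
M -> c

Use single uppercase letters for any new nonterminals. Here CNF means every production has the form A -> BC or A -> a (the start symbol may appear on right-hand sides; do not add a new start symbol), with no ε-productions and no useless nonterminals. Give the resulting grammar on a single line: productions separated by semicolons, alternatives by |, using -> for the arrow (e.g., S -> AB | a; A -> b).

S -> AB | BM | SB | SD; A -> g; B -> c; C -> AM; D -> BJ; J -> g | AJ; M -> c | MC

Nullable: {J}; after ε-elimination: S -> Sc | cM | gc | ScJ; J -> g | gJ; M -> c | MgM.
No unit productions to eliminate.
TERM: introduce B -> c, A -> g and substitute in every rule of length ≥2.
BIN: M -> MAM becomes M -> MC, C -> AM; S -> SBJ becomes S -> SD, D -> BJ.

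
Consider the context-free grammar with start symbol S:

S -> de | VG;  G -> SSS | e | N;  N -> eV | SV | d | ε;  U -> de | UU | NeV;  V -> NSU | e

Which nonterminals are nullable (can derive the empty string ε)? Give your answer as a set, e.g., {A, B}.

Directly nullable (have an ε-rule): {N}.
G is nullable via G -> N (every symbol on the right is already known nullable).
Not nullable: S, U, V — each has a terminal in every rule's right-hand side or depends on a non-nullable symbol.

{G, N}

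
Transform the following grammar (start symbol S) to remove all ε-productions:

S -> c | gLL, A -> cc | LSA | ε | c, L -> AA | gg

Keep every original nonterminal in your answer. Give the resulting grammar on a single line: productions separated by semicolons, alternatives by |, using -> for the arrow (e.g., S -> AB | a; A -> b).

S -> c | g | gL | gLL; A -> S | c | LS | SA | cc | LSA; L -> A | AA | gg

Nullable set: {A, L}.
S -> gLL: L, L nullable, giving g | gL | gLL.
Drop A -> ε.
A -> LSA: L, A nullable, giving LS | LSA | S | SA.
L -> AA: A, A nullable, giving A | AA.
Unchanged (no nullable symbols): S -> c; A -> c; A -> cc; L -> gg.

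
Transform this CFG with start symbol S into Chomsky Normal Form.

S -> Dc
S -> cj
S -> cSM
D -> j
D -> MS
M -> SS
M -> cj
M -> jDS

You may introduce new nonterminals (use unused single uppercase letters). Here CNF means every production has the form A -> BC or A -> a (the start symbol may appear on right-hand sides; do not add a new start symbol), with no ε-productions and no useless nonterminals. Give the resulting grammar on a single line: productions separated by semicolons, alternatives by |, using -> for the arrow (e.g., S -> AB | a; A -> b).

S -> AB | AE | DA; A -> c; B -> j; C -> DS; D -> j | MS; E -> SM; M -> AB | BC | SS

No ε-productions.
No unit productions to eliminate.
TERM: introduce A -> c, B -> j and substitute in every rule of length ≥2.
BIN: M -> BDS becomes M -> BC, C -> DS; S -> ASM becomes S -> AE, E -> SM.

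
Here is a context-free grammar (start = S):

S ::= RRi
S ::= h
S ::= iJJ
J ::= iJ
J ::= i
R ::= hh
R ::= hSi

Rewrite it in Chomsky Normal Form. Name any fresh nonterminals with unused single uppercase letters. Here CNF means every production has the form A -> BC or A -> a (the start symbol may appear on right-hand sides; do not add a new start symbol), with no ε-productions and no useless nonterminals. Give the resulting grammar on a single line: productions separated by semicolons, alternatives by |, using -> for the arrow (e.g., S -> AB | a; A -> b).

No ε-productions.
No unit productions to eliminate.
TERM: introduce B -> h, A -> i and substitute in every rule of length ≥2.
BIN: R -> BSA becomes R -> BC, C -> SA; S -> AJJ becomes S -> AD, D -> JJ; S -> RRA becomes S -> RE, E -> RA.

S -> h | AD | RE; A -> i; B -> h; C -> SA; D -> JJ; E -> RA; J -> i | AJ; R -> BB | BC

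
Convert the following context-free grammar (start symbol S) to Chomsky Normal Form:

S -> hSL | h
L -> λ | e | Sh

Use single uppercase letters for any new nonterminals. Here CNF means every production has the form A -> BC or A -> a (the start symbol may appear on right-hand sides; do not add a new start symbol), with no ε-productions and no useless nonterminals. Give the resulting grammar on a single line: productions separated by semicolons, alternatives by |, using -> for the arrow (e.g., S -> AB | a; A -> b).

S -> h | AB | AS; A -> h; B -> SL; L -> e | SA

Nullable: {L}; after ε-elimination: S -> h | hS | hSL; L -> e | Sh.
No unit productions to eliminate.
TERM: introduce A -> h and substitute in every rule of length ≥2.
BIN: S -> ASL becomes S -> AB, B -> SL.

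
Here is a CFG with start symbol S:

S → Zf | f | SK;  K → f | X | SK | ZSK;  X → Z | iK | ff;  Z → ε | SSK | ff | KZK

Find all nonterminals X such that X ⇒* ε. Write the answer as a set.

Directly nullable (have an ε-rule): {Z}.
X is nullable via X -> Z (every symbol on the right is already known nullable).
K is nullable via K -> X (every symbol on the right is already known nullable).
Not nullable: S — each has a terminal in every rule's right-hand side or depends on a non-nullable symbol.

{K, X, Z}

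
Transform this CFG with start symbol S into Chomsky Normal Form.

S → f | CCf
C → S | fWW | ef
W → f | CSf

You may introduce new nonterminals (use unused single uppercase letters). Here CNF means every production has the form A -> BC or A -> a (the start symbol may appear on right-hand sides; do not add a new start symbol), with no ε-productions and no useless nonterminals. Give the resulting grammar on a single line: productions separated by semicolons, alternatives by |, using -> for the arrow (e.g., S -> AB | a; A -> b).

No ε-productions.
After unit-elimination: S -> f | CCf; C -> f | ef | CCf | fWW; W -> f | CSf.
TERM: introduce B -> e, A -> f and substitute in every rule of length ≥2.
BIN: C -> AWW becomes C -> AD, D -> WW; C -> CCA becomes C -> CE, E -> CA; S -> CCA becomes S -> CF, F -> CA; W -> CSA becomes W -> CG, G -> SA.

S -> f | CF; A -> f; B -> e; C -> f | AD | BA | CE; D -> WW; E -> CA; F -> CA; G -> SA; W -> f | CG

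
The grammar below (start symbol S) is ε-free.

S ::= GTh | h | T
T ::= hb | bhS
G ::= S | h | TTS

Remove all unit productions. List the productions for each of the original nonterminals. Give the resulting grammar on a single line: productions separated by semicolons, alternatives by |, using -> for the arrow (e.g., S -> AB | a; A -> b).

S -> h | hb | GTh | bhS; G -> h | hb | GTh | TTS | bhS; T -> hb | bhS

Unit productions: G->S, S->T.
Unit pairs (A ⇒* B via units): (G,S), (G,T), (S,T).
S: inherits non-unit rules of {S, T} → GTh | bhS | h | hb.
G: inherits non-unit rules of {G, S, T} → GTh | TTS | bhS | h | hb.
T: inherits non-unit rules of {T} → bhS | hb.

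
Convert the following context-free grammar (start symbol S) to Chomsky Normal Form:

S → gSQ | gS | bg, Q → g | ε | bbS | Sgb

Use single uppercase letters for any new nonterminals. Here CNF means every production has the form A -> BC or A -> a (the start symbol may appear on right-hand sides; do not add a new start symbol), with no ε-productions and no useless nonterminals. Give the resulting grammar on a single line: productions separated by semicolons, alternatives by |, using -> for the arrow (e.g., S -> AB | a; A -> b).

Nullable: {Q}; after ε-elimination: S -> bg | gS | gSQ; Q -> g | Sgb | bbS.
No unit productions to eliminate.
TERM: introduce B -> b, A -> g and substitute in every rule of length ≥2.
BIN: Q -> BBS becomes Q -> BC, C -> BS; Q -> SAB becomes Q -> SD, D -> AB; S -> ASQ becomes S -> AE, E -> SQ.

S -> AE | AS | BA; A -> g; B -> b; C -> BS; D -> AB; E -> SQ; Q -> g | BC | SD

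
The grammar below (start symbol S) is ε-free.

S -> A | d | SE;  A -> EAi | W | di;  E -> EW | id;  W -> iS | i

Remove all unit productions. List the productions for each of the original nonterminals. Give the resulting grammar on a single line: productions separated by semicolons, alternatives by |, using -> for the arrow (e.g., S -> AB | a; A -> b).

S -> d | i | SE | di | iS | EAi; A -> i | di | iS | EAi; E -> EW | id; W -> i | iS

Unit productions: A->W, S->A.
Unit pairs (A ⇒* B via units): (A,W), (S,A), (S,W).
S: inherits non-unit rules of {A, S, W} → EAi | SE | d | di | i | iS.
A: inherits non-unit rules of {A, W} → EAi | di | i | iS.
E: inherits non-unit rules of {E} → EW | id.
W: inherits non-unit rules of {W} → i | iS.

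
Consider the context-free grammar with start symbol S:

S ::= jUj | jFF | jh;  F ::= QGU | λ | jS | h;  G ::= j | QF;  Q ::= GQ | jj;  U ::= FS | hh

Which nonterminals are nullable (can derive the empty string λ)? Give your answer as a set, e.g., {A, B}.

Directly nullable (have an ε-rule): {F}.
Not nullable: G, Q, S, U — each has a terminal in every rule's right-hand side or depends on a non-nullable symbol.

{F}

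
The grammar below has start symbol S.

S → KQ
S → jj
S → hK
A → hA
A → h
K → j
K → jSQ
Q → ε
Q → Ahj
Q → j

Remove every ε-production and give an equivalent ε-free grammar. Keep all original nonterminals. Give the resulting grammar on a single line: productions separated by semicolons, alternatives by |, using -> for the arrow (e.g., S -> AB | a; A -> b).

S -> K | KQ | hK | jj; A -> h | hA; K -> j | jS | jSQ; Q -> j | Ahj

Nullable set: {Q}.
S -> KQ: Q nullable, giving K | KQ.
K -> jSQ: Q nullable, giving jS | jSQ.
Drop Q -> ε.
Unchanged (no nullable symbols): S -> hK; S -> jj; A -> h; A -> hA; K -> j; Q -> Ahj; Q -> j.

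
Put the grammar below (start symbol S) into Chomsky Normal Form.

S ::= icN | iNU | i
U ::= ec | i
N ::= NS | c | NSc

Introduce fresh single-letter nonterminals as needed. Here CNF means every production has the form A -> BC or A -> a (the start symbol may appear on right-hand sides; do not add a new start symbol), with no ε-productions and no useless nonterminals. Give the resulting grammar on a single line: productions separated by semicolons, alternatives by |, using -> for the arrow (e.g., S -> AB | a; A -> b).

No ε-productions.
No unit productions to eliminate.
TERM: introduce A -> c, C -> e, B -> i and substitute in every rule of length ≥2.
BIN: N -> NSA becomes N -> ND, D -> SA; S -> BAN becomes S -> BE, E -> AN; S -> BNU becomes S -> BF, F -> NU.

S -> i | BE | BF; A -> c; B -> i; C -> e; D -> SA; E -> AN; F -> NU; N -> c | ND | NS; U -> i | CA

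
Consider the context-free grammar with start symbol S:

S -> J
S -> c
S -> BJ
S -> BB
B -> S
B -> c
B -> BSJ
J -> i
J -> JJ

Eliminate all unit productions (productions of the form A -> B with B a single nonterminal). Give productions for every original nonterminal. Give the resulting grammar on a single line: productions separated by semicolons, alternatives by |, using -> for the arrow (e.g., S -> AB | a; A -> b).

Unit productions: B->S, S->J.
Unit pairs (A ⇒* B via units): (B,J), (B,S), (S,J).
S: inherits non-unit rules of {J, S} → BB | BJ | JJ | c | i.
B: inherits non-unit rules of {B, J, S} → BB | BJ | BSJ | JJ | c | i.
J: inherits non-unit rules of {J} → JJ | i.

S -> c | i | BB | BJ | JJ; B -> c | i | BB | BJ | JJ | BSJ; J -> i | JJ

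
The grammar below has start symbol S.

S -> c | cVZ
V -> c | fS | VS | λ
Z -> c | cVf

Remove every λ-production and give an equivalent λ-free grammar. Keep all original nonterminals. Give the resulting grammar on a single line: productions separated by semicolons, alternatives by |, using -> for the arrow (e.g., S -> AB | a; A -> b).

S -> c | cZ | cVZ; V -> S | c | VS | fS; Z -> c | cf | cVf

Nullable set: {V}.
S -> cVZ: V nullable, giving cVZ | cZ.
Drop V -> λ.
V -> VS: V nullable, giving S | VS.
Z -> cVf: V nullable, giving cVf | cf.
Unchanged (no nullable symbols): S -> c; V -> c; V -> fS; Z -> c.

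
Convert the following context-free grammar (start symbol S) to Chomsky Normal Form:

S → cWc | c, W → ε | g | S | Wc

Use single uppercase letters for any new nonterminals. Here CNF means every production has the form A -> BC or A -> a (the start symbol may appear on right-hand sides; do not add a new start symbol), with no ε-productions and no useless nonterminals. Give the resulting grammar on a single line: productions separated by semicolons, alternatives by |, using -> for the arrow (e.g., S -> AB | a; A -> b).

S -> c | AA | AB; A -> c; B -> WA; C -> WA; W -> c | g | AA | AC | WA

Nullable: {W}; after ε-elimination: S -> c | cc | cWc; W -> S | c | g | Wc.
After unit-elimination: S -> c | cc | cWc; W -> c | g | Wc | cc | cWc.
TERM: introduce A -> c and substitute in every rule of length ≥2.
BIN: S -> AWA becomes S -> AB, B -> WA; W -> AWA becomes W -> AC, C -> WA.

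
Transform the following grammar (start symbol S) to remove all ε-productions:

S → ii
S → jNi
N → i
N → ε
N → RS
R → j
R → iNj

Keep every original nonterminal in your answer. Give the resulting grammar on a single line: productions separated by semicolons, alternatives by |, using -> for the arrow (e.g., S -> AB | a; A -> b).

Nullable set: {N}.
S -> jNi: N nullable, giving jNi | ji.
Drop N -> ε.
R -> iNj: N nullable, giving iNj | ij.
Unchanged (no nullable symbols): S -> ii; N -> RS; N -> i; R -> j.

S -> ii | ji | jNi; N -> i | RS; R -> j | ij | iNj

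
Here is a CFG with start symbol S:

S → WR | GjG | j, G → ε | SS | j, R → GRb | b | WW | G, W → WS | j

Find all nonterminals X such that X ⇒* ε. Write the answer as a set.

{G, R}

Directly nullable (have an ε-rule): {G}.
R is nullable via R -> G (every symbol on the right is already known nullable).
Not nullable: S, W — each has a terminal in every rule's right-hand side or depends on a non-nullable symbol.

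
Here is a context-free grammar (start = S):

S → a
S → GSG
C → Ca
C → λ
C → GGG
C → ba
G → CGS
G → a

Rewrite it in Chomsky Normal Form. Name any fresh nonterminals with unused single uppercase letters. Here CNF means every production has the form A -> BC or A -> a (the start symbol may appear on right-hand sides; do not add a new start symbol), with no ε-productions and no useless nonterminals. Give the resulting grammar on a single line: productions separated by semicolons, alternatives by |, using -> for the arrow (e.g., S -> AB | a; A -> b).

Nullable: {C}; after ε-elimination: S -> a | GSG; C -> a | Ca | ba | GGG; G -> a | GS | CGS.
No unit productions to eliminate.
TERM: introduce A -> a, B -> b and substitute in every rule of length ≥2.
BIN: C -> GGG becomes C -> GD, D -> GG; G -> CGS becomes G -> CE, E -> GS; S -> GSG becomes S -> GF, F -> SG.

S -> a | GF; A -> a; B -> b; C -> a | BA | CA | GD; D -> GG; E -> GS; F -> SG; G -> a | CE | GS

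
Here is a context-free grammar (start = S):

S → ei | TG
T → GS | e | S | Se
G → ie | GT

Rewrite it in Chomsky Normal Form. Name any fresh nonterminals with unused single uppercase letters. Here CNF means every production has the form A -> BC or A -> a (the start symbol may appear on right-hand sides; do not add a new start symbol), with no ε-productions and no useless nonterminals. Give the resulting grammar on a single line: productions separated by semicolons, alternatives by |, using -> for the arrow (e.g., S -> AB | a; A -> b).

S -> BA | TG; A -> i; B -> e; G -> AB | GT; T -> e | BA | GS | SB | TG

No ε-productions.
After unit-elimination: S -> TG | ei; G -> GT | ie; T -> e | GS | Se | TG | ei.
TERM: introduce B -> e, A -> i and substitute in every rule of length ≥2.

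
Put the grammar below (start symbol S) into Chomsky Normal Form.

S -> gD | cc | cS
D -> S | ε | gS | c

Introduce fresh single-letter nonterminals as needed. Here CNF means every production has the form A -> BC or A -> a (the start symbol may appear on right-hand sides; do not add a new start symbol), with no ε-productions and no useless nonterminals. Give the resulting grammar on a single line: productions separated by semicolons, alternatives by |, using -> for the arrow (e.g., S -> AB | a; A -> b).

S -> g | AA | AS | BD; A -> c; B -> g; D -> c | g | AA | AS | BD | BS

Nullable: {D}; after ε-elimination: S -> g | cS | cc | gD; D -> S | c | gS.
After unit-elimination: S -> g | cS | cc | gD; D -> c | g | cS | cc | gD | gS.
TERM: introduce A -> c, B -> g and substitute in every rule of length ≥2.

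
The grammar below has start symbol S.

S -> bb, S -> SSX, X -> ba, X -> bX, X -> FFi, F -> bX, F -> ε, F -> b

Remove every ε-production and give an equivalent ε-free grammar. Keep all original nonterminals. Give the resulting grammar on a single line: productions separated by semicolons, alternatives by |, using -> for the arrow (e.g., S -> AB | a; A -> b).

Nullable set: {F}.
Drop F -> ε.
X -> FFi: F, F nullable, giving FFi | Fi | i.
Unchanged (no nullable symbols): S -> SSX; S -> bb; F -> b; F -> bX; X -> bX; X -> ba.

S -> bb | SSX; F -> b | bX; X -> i | Fi | bX | ba | FFi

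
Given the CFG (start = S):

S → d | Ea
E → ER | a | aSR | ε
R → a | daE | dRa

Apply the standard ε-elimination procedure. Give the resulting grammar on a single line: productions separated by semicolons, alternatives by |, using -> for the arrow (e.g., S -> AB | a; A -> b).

S -> a | d | Ea; E -> R | a | ER | aSR; R -> a | da | dRa | daE

Nullable set: {E}.
S -> Ea: E nullable, giving Ea | a.
Drop E -> ε.
E -> ER: E nullable, giving ER | R.
R -> daE: E nullable, giving da | daE.
Unchanged (no nullable symbols): S -> d; E -> a; E -> aSR; R -> a; R -> dRa.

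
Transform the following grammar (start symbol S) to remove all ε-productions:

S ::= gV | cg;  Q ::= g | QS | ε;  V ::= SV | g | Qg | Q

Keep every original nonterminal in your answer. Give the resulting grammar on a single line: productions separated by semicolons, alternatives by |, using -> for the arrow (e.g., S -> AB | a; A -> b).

S -> g | cg | gV; Q -> S | g | QS; V -> Q | S | g | Qg | SV

Nullable set: {Q, V}.
S -> gV: V nullable, giving g | gV.
Drop Q -> ε.
Q -> QS: Q nullable, giving QS | S.
V -> Q: Q nullable, giving Q.
V -> Qg: Q nullable, giving Qg | g.
V -> SV: V nullable, giving S | SV.
Unchanged (no nullable symbols): S -> cg; Q -> g; V -> g.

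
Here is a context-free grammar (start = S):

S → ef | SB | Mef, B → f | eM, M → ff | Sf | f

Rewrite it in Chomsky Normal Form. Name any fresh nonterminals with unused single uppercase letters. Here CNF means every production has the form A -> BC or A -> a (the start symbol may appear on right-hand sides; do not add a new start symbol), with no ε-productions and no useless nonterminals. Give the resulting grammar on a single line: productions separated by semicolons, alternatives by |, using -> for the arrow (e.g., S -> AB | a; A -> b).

No ε-productions.
No unit productions to eliminate.
TERM: introduce A -> e, C -> f and substitute in every rule of length ≥2.
BIN: S -> MAC becomes S -> MD, D -> AC.

S -> AC | MD | SB; A -> e; B -> f | AM; C -> f; D -> AC; M -> f | CC | SC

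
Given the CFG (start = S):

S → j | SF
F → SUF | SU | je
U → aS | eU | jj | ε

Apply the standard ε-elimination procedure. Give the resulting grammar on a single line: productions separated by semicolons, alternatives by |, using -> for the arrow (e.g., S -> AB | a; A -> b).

S -> j | SF; F -> S | SF | SU | je | SUF; U -> e | aS | eU | jj

Nullable set: {U}.
F -> SU: U nullable, giving S | SU.
F -> SUF: U nullable, giving SF | SUF.
Drop U -> ε.
U -> eU: U nullable, giving e | eU.
Unchanged (no nullable symbols): S -> SF; S -> j; F -> je; U -> aS; U -> jj.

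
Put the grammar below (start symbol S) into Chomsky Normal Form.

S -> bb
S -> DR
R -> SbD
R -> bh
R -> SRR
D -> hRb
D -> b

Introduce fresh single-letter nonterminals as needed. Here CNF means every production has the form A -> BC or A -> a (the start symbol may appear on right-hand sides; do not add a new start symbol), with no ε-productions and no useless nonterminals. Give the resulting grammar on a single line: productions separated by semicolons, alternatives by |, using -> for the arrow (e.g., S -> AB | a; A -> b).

S -> BB | DR; A -> h; B -> b; C -> RB; D -> b | AC; E -> BD; F -> RR; R -> BA | SE | SF

No ε-productions.
No unit productions to eliminate.
TERM: introduce B -> b, A -> h and substitute in every rule of length ≥2.
BIN: D -> ARB becomes D -> AC, C -> RB; R -> SBD becomes R -> SE, E -> BD; R -> SRR becomes R -> SF, F -> RR.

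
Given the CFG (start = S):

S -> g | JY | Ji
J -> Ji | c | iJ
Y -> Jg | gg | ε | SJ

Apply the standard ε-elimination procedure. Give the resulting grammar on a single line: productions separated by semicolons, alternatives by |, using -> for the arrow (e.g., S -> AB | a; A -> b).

S -> J | g | JY | Ji; J -> c | Ji | iJ; Y -> Jg | SJ | gg

Nullable set: {Y}.
S -> JY: Y nullable, giving J | JY.
Drop Y -> ε.
Unchanged (no nullable symbols): S -> Ji; S -> g; J -> Ji; J -> c; J -> iJ; Y -> Jg; Y -> SJ; Y -> gg.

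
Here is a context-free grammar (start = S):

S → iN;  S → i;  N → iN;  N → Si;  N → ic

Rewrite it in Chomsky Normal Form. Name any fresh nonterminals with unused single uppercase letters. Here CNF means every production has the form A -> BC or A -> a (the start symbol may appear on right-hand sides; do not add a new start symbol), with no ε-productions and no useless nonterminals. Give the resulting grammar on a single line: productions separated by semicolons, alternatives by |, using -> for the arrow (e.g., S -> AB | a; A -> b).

S -> i | AN; A -> i; B -> c; N -> AB | AN | SA

No ε-productions.
No unit productions to eliminate.
TERM: introduce B -> c, A -> i and substitute in every rule of length ≥2.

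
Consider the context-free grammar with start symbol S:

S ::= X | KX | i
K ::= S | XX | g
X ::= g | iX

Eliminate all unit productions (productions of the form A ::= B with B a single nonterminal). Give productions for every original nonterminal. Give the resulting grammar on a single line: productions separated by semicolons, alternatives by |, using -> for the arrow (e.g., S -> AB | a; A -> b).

S -> g | i | KX | iX; K -> g | i | KX | XX | iX; X -> g | iX

Unit productions: K->S, S->X.
Unit pairs (A ⇒* B via units): (K,S), (K,X), (S,X).
S: inherits non-unit rules of {S, X} → KX | g | i | iX.
K: inherits non-unit rules of {K, S, X} → KX | XX | g | i | iX.
X: inherits non-unit rules of {X} → g | iX.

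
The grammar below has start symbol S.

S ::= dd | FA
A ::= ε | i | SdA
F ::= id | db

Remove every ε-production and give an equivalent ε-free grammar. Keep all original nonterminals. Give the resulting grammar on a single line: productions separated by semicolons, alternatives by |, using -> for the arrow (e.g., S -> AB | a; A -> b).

S -> F | FA | dd; A -> i | Sd | SdA; F -> db | id

Nullable set: {A}.
S -> FA: A nullable, giving F | FA.
Drop A -> ε.
A -> SdA: A nullable, giving Sd | SdA.
Unchanged (no nullable symbols): S -> dd; A -> i; F -> db; F -> id.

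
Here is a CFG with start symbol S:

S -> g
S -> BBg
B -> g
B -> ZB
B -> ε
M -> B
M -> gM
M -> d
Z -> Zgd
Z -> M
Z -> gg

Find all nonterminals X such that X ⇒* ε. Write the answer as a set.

{B, M, Z}

Directly nullable (have an ε-rule): {B}.
M is nullable via M -> B (every symbol on the right is already known nullable).
Z is nullable via Z -> M (every symbol on the right is already known nullable).
Not nullable: S — each has a terminal in every rule's right-hand side or depends on a non-nullable symbol.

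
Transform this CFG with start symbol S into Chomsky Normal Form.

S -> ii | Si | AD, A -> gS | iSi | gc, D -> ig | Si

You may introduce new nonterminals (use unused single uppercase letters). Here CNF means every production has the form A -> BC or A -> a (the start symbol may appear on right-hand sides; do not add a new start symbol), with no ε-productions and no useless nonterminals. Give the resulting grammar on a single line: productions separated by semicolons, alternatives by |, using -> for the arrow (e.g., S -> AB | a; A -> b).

S -> AD | EE | SE; A -> BC | BS | EF; B -> g; C -> c; D -> EB | SE; E -> i; F -> SE

No ε-productions.
No unit productions to eliminate.
TERM: introduce C -> c, B -> g, E -> i and substitute in every rule of length ≥2.
BIN: A -> ESE becomes A -> EF, F -> SE.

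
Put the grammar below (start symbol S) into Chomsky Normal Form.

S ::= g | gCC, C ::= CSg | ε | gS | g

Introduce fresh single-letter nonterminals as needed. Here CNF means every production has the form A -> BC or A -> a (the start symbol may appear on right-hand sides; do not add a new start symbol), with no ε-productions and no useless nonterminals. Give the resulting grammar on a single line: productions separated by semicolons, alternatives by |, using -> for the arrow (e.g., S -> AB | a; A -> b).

Nullable: {C}; after ε-elimination: S -> g | gC | gCC; C -> g | Sg | gS | CSg.
No unit productions to eliminate.
TERM: introduce A -> g and substitute in every rule of length ≥2.
BIN: C -> CSA becomes C -> CB, B -> SA; S -> ACC becomes S -> AD, D -> CC.

S -> g | AC | AD; A -> g; B -> SA; C -> g | AS | CB | SA; D -> CC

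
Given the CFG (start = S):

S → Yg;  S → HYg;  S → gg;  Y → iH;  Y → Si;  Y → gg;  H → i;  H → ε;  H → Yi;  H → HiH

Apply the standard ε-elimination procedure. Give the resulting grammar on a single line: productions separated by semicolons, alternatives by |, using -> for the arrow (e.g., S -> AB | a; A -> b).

S -> Yg | gg | HYg; H -> i | Hi | Yi | iH | HiH; Y -> i | Si | gg | iH

Nullable set: {H}.
S -> HYg: H nullable, giving HYg | Yg.
Drop H -> ε.
H -> HiH: H, H nullable, giving Hi | HiH | i | iH.
Y -> iH: H nullable, giving i | iH.
Unchanged (no nullable symbols): S -> Yg; S -> gg; H -> Yi; H -> i; Y -> Si; Y -> gg.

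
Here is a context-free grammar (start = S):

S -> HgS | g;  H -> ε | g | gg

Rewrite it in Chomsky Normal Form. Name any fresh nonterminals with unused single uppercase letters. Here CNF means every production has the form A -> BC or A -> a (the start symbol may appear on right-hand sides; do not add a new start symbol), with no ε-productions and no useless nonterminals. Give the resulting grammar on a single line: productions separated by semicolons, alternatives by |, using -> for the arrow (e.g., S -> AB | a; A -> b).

Nullable: {H}; after ε-elimination: S -> g | gS | HgS; H -> g | gg.
No unit productions to eliminate.
TERM: introduce A -> g and substitute in every rule of length ≥2.
BIN: S -> HAS becomes S -> HB, B -> AS.

S -> g | AS | HB; A -> g; B -> AS; H -> g | AA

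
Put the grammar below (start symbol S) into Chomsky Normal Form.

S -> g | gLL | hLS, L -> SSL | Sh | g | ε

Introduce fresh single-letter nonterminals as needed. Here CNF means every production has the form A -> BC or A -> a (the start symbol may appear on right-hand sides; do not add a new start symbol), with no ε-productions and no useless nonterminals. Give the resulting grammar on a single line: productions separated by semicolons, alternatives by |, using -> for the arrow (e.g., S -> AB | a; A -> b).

Nullable: {L}; after ε-elimination: S -> g | gL | hS | gLL | hLS; L -> g | SS | Sh | SSL.
No unit productions to eliminate.
TERM: introduce B -> g, A -> h and substitute in every rule of length ≥2.
BIN: L -> SSL becomes L -> SC, C -> SL; S -> ALS becomes S -> AD, D -> LS; S -> BLL becomes S -> BE, E -> LL.

S -> g | AD | AS | BE | BL; A -> h; B -> g; C -> SL; D -> LS; E -> LL; L -> g | SA | SC | SS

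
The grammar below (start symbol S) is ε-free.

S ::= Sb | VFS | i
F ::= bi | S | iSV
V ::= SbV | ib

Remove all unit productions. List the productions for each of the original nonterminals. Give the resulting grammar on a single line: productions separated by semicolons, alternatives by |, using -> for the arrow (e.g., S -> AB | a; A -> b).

Unit productions: F->S.
Unit pairs (A ⇒* B via units): (F,S).
S: inherits non-unit rules of {S} → Sb | VFS | i.
F: inherits non-unit rules of {F, S} → Sb | VFS | bi | i | iSV.
V: inherits non-unit rules of {V} → SbV | ib.

S -> i | Sb | VFS; F -> i | Sb | bi | VFS | iSV; V -> ib | SbV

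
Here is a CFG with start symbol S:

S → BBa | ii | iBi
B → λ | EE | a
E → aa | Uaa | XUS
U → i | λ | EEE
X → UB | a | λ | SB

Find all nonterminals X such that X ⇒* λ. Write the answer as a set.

{B, U, X}

Directly nullable (have an ε-rule): {B, U, X}.
Not nullable: E, S — each has a terminal in every rule's right-hand side or depends on a non-nullable symbol.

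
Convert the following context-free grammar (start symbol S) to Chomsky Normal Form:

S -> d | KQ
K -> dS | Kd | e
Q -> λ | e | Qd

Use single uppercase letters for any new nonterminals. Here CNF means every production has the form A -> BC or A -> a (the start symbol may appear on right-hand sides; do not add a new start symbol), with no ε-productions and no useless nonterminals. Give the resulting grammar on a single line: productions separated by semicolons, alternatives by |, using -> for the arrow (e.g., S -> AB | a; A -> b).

Nullable: {Q}; after ε-elimination: S -> K | d | KQ; K -> e | Kd | dS; Q -> d | e | Qd.
After unit-elimination: S -> d | e | KQ | Kd | dS; K -> e | Kd | dS; Q -> d | e | Qd.
TERM: introduce A -> d and substitute in every rule of length ≥2.

S -> d | e | AS | KA | KQ; A -> d; K -> e | AS | KA; Q -> d | e | QA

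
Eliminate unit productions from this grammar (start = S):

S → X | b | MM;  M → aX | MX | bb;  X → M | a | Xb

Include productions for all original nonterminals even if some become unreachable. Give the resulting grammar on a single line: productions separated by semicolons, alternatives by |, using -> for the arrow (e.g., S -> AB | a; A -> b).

S -> a | b | MM | MX | Xb | aX | bb; M -> MX | aX | bb; X -> a | MX | Xb | aX | bb

Unit productions: S->X, X->M.
Unit pairs (A ⇒* B via units): (S,M), (S,X), (X,M).
S: inherits non-unit rules of {M, S, X} → MM | MX | Xb | a | aX | b | bb.
M: inherits non-unit rules of {M} → MX | aX | bb.
X: inherits non-unit rules of {M, X} → MX | Xb | a | aX | bb.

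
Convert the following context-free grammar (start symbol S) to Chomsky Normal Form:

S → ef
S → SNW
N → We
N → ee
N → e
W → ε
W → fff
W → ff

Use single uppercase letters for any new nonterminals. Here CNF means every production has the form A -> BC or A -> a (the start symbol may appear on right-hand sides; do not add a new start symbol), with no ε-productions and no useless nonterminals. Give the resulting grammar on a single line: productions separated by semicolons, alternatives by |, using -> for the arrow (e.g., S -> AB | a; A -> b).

Nullable: {W}; after ε-elimination: S -> SN | ef | SNW; N -> e | We | ee; W -> ff | fff.
No unit productions to eliminate.
TERM: introduce A -> e, B -> f and substitute in every rule of length ≥2.
BIN: S -> SNW becomes S -> SC, C -> NW; W -> BBB becomes W -> BD, D -> BB.

S -> AB | SC | SN; A -> e; B -> f; C -> NW; D -> BB; N -> e | AA | WA; W -> BB | BD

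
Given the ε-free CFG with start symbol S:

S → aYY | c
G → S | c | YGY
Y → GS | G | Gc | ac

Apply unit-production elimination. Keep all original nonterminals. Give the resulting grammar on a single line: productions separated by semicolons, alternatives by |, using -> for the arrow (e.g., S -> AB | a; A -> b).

S -> c | aYY; G -> c | YGY | aYY; Y -> c | GS | Gc | ac | YGY | aYY

Unit productions: G->S, Y->G.
Unit pairs (A ⇒* B via units): (G,S), (Y,G), (Y,S).
S: inherits non-unit rules of {S} → aYY | c.
G: inherits non-unit rules of {G, S} → YGY | aYY | c.
Y: inherits non-unit rules of {G, S, Y} → GS | Gc | YGY | aYY | ac | c.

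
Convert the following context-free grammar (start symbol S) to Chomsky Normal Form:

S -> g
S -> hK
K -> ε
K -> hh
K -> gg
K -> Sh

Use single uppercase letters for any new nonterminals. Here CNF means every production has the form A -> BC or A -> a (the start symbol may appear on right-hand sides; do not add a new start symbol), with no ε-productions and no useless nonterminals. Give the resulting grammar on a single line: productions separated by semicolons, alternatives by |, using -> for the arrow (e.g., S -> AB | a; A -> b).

Nullable: {K}; after ε-elimination: S -> g | h | hK; K -> Sh | gg | hh.
No unit productions to eliminate.
TERM: introduce B -> g, A -> h and substitute in every rule of length ≥2.

S -> g | h | AK; A -> h; B -> g; K -> AA | BB | SA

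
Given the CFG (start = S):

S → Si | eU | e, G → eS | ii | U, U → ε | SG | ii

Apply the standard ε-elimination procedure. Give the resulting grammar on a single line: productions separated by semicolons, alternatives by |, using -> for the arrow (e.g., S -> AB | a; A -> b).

Nullable set: {G, U}.
S -> eU: U nullable, giving e | eU.
G -> U: U nullable, giving U.
Drop U -> ε.
U -> SG: G nullable, giving S | SG.
Unchanged (no nullable symbols): S -> Si; S -> e; G -> eS; G -> ii; U -> ii.

S -> e | Si | eU; G -> U | eS | ii; U -> S | SG | ii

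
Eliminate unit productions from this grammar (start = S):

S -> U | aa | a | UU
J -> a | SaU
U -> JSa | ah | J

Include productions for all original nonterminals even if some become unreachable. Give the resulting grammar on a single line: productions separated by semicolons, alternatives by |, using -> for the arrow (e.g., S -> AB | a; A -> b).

S -> a | UU | aa | ah | JSa | SaU; J -> a | SaU; U -> a | ah | JSa | SaU

Unit productions: S->U, U->J.
Unit pairs (A ⇒* B via units): (S,J), (S,U), (U,J).
S: inherits non-unit rules of {J, S, U} → JSa | SaU | UU | a | aa | ah.
J: inherits non-unit rules of {J} → SaU | a.
U: inherits non-unit rules of {J, U} → JSa | SaU | a | ah.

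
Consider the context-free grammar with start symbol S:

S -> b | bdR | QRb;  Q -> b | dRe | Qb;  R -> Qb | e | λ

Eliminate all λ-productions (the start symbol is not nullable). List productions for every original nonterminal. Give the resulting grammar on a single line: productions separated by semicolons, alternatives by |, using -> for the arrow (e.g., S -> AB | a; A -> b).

Nullable set: {R}.
S -> QRb: R nullable, giving QRb | Qb.
S -> bdR: R nullable, giving bd | bdR.
Q -> dRe: R nullable, giving dRe | de.
Drop R -> λ.
Unchanged (no nullable symbols): S -> b; Q -> Qb; Q -> b; R -> Qb; R -> e.

S -> b | Qb | bd | QRb | bdR; Q -> b | Qb | de | dRe; R -> e | Qb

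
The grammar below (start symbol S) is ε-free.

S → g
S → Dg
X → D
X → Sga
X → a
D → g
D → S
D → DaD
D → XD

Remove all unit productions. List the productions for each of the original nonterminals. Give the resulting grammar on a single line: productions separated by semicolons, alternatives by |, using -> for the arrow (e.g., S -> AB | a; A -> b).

S -> g | Dg; D -> g | Dg | XD | DaD; X -> a | g | Dg | XD | DaD | Sga

Unit productions: D->S, X->D.
Unit pairs (A ⇒* B via units): (D,S), (X,D), (X,S).
S: inherits non-unit rules of {S} → Dg | g.
D: inherits non-unit rules of {D, S} → DaD | Dg | XD | g.
X: inherits non-unit rules of {D, S, X} → DaD | Dg | Sga | XD | a | g.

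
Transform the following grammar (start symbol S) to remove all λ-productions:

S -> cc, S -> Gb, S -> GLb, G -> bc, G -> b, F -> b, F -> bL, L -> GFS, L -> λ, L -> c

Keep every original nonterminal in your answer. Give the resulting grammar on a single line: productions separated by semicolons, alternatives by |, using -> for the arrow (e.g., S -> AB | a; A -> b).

S -> Gb | cc | GLb; F -> b | bL; G -> b | bc; L -> c | GFS

Nullable set: {L}.
S -> GLb: L nullable, giving GLb | Gb.
F -> bL: L nullable, giving b | bL.
Drop L -> λ.
Unchanged (no nullable symbols): S -> Gb; S -> cc; F -> b; G -> b; G -> bc; L -> GFS; L -> c.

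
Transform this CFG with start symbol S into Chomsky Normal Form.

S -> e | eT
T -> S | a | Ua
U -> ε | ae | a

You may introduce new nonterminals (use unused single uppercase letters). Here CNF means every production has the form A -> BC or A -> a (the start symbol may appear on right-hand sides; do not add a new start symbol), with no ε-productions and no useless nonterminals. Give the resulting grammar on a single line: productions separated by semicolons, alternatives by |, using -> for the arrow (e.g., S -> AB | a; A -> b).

Nullable: {U}; after ε-elimination: S -> e | eT; T -> S | a | Ua; U -> a | ae.
After unit-elimination: S -> e | eT; T -> a | e | Ua | eT; U -> a | ae.
TERM: introduce B -> a, A -> e and substitute in every rule of length ≥2.

S -> e | AT; A -> e; B -> a; T -> a | e | AT | UB; U -> a | BA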